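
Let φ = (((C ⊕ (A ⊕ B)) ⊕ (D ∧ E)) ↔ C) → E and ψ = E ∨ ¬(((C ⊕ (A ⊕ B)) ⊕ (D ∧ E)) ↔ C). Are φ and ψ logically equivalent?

equivalent

A  B  C  D  E  |  φ  ψ
T  T  T  T  T  |  T  T
T  T  T  T  F  |  F  F
T  T  T  F  T  |  T  T
T  T  T  F  F  |  F  F
T  T  F  T  T  |  T  T
T  T  F  T  F  |  F  F
T  T  F  F  T  |  T  T
T  T  F  F  F  |  F  F
T  F  T  T  T  |  T  T
T  F  T  T  F  |  T  T
T  F  T  F  T  |  T  T
T  F  T  F  F  |  T  T
T  F  F  T  T  |  T  T
T  F  F  T  F  |  T  T
T  F  F  F  T  |  T  T
T  F  F  F  F  |  T  T
F  T  T  T  T  |  T  T
F  T  T  T  F  |  T  T
F  T  T  F  T  |  T  T
F  T  T  F  F  |  T  T
F  T  F  T  T  |  T  T
F  T  F  T  F  |  T  T
F  T  F  F  T  |  T  T
F  T  F  F  F  |  T  T
F  F  T  T  T  |  T  T
F  F  T  T  F  |  F  F
F  F  T  F  T  |  T  T
F  F  T  F  F  |  F  F
F  F  F  T  T  |  T  T
F  F  F  T  F  |  F  F
F  F  F  F  T  |  T  T
F  F  F  F  F  |  F  F
The columns for φ and ψ agree on every row, so they are logically equivalent.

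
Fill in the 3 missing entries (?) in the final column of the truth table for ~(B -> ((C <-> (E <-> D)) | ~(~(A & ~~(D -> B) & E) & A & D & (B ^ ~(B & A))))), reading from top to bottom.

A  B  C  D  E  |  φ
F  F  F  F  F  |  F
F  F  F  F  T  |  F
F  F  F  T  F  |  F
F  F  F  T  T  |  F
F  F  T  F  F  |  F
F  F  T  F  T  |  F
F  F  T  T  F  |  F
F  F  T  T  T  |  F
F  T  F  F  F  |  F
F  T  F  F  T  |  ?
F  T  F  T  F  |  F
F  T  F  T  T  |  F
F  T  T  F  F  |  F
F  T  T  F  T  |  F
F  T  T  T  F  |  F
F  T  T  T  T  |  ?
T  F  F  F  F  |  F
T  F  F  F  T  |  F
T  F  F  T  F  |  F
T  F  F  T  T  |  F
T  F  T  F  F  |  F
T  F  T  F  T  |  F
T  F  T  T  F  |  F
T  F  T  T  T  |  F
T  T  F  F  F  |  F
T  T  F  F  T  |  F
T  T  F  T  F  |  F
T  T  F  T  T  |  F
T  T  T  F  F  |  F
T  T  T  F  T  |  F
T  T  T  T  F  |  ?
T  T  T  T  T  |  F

F, F, T

Row A=F, B=T, C=F, D=F, E=T: ((C <-> (E <-> D)) | ~(~(A & ~~(D -> B) & E) & A & D & (B ^ ~(B & A)))) = T, (B -> ((C <-> (E <-> D)) | ~(~(A & ~~(D -> B) & E) & A & D & (B ^ ~(B & A))))) = T, so the formula = F.
Row A=F, B=T, C=T, D=T, E=T: ((C <-> (E <-> D)) | ~(~(A & ~~(D -> B) & E) & A & D & (B ^ ~(B & A)))) = T, (B -> ((C <-> (E <-> D)) | ~(~(A & ~~(D -> B) & E) & A & D & (B ^ ~(B & A))))) = T, so the formula = F.
Row A=T, B=T, C=T, D=T, E=F: ((C <-> (E <-> D)) | ~(~(A & ~~(D -> B) & E) & A & D & (B ^ ~(B & A)))) = F, (B -> ((C <-> (E <-> D)) | ~(~(A & ~~(D -> B) & E) & A & D & (B ^ ~(B & A))))) = F, so the formula = T.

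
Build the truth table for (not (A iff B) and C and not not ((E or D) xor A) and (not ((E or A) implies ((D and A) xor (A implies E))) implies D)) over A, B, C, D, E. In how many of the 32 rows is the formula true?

A | B | C | D | E | φ
- | - | - | - | - | -
T | T | T | T | T | F
T | T | T | T | F | F
T | T | T | F | T | F
T | T | T | F | F | F
T | T | F | T | T | F
T | T | F | T | F | F
T | T | F | F | T | F
T | T | F | F | F | F
T | F | T | T | T | F
T | F | T | T | F | F
T | F | T | F | T | F
T | F | T | F | F | F
T | F | F | T | T | F
T | F | F | T | F | F
T | F | F | F | T | F
T | F | F | F | F | F
F | T | T | T | T | T
F | T | T | T | F | T
F | T | T | F | T | T
F | T | T | F | F | F
F | T | F | T | T | F
F | T | F | T | F | F
F | T | F | F | T | F
F | T | F | F | F | F
F | F | T | T | T | F
F | F | T | T | F | F
F | F | T | F | T | F
F | F | T | F | F | F
F | F | F | T | T | F
F | F | F | T | F | F
F | F | F | F | T | F
F | F | F | F | F | F
The formula is true on 3 of the 32 rows.

3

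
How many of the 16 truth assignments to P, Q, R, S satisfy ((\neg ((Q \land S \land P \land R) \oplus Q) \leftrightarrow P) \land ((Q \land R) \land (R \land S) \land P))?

1

P  Q  R  S  |  (Q \land S \land P \land R)  (Q \land R)  (R \land S)  φ
0  0  0  0  |               0                    0            0       0
0  0  0  1  |               0                    0            0       0
0  0  1  0  |               0                    0            0       0
0  0  1  1  |               0                    0            1       0
0  1  0  0  |               0                    0            0       0
0  1  0  1  |               0                    0            0       0
0  1  1  0  |               0                    1            0       0
0  1  1  1  |               0                    1            1       0
1  0  0  0  |               0                    0            0       0
1  0  0  1  |               0                    0            0       0
1  0  1  0  |               0                    0            0       0
1  0  1  1  |               0                    0            1       0
1  1  0  0  |               0                    0            0       0
1  1  0  1  |               0                    0            0       0
1  1  1  0  |               0                    1            0       0
1  1  1  1  |               1                    1            1       1
The formula is true on 1 of the 16 rows.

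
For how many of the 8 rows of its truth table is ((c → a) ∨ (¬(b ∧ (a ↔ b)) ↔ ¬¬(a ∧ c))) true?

6

  a      b      c    |    φ  
 True   True   True  |   True
 True   True  False  |   True
 True  False   True  |   True
 True  False  False  |   True
False   True   True  |  False
False   True  False  |   True
False  False   True  |  False
False  False  False  |   True
The formula is true on 6 of the 8 rows.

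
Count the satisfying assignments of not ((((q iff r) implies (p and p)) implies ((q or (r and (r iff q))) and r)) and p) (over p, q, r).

7

p | q | r || (q iff r) | (p and p) | (r iff q) | (r and (r iff q)) | (q or (r and (r iff q))) | φ
T | T | T ||     T     |     T     |     T     |         T         |            T             | F
T | T | F ||     F     |     T     |     F     |         F         |            T             | T
T | F | T ||     F     |     T     |     F     |         F         |            F             | T
T | F | F ||     T     |     T     |     T     |         F         |            F             | T
F | T | T ||     T     |     F     |     T     |         T         |            T             | T
F | T | F ||     F     |     F     |     F     |         F         |            T             | T
F | F | T ||     F     |     F     |     F     |         F         |            F             | T
F | F | F ||     T     |     F     |     T     |         F         |            F             | T
The formula is true on 7 of the 8 rows.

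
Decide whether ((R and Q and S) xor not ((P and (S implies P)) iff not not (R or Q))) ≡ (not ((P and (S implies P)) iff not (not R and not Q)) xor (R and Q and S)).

P  Q  R  S  |  φ  ψ
T  T  T  T  |  T  T
T  T  T  F  |  F  F
T  T  F  T  |  F  F
T  T  F  F  |  F  F
T  F  T  T  |  F  F
T  F  T  F  |  F  F
T  F  F  T  |  T  T
T  F  F  F  |  T  T
F  T  T  T  |  F  F
F  T  T  F  |  T  T
F  T  F  T  |  T  T
F  T  F  F  |  T  T
F  F  T  T  |  T  T
F  F  T  F  |  T  T
F  F  F  T  |  F  F
F  F  F  F  |  F  F
The columns for φ and ψ agree on every row, so they are logically equivalent.

equivalent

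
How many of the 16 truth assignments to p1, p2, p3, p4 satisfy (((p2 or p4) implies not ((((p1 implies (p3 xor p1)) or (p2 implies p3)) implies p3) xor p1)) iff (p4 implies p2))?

10

p1 | p2 | p3 | p4 | φ
-- | -- | -- | -- | -
F  | F  | F  | F  | T
F  | F  | F  | T  | F
F  | F  | T  | F  | T
F  | F  | T  | T  | T
F  | T  | F  | F  | T
F  | T  | F  | T  | T
F  | T  | T  | F  | F
F  | T  | T  | T  | F
T  | F  | F  | F  | T
T  | F  | F  | T  | T
T  | F  | T  | F  | T
T  | F  | T  | T  | F
T  | T  | F  | F  | F
T  | T  | F  | T  | F
T  | T  | T  | F  | T
T  | T  | T  | T  | T
The formula is true on 10 of the 16 rows.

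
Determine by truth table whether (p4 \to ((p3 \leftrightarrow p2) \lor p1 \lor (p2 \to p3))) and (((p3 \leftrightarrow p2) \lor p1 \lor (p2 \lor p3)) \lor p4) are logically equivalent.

p1 | p2 | p3 | p4 || φ | ψ
T  | T  | T  | T  || T | T
T  | T  | T  | F  || T | T
T  | T  | F  | T  || T | T
T  | T  | F  | F  || T | T
T  | F  | T  | T  || T | T
T  | F  | T  | F  || T | T
T  | F  | F  | T  || T | T
T  | F  | F  | F  || T | T
F  | T  | T  | T  || T | T
F  | T  | T  | F  || T | T
F  | T  | F  | T  || F | T
F  | T  | F  | F  || T | T
F  | F  | T  | T  || T | T
F  | F  | T  | F  || T | T
F  | F  | F  | T  || T | T
F  | F  | F  | F  || T | T
The columns differ at p1=F, p2=T, p3=F, p4=T (φ=F, ψ=T), so they are not equivalent.

not equivalent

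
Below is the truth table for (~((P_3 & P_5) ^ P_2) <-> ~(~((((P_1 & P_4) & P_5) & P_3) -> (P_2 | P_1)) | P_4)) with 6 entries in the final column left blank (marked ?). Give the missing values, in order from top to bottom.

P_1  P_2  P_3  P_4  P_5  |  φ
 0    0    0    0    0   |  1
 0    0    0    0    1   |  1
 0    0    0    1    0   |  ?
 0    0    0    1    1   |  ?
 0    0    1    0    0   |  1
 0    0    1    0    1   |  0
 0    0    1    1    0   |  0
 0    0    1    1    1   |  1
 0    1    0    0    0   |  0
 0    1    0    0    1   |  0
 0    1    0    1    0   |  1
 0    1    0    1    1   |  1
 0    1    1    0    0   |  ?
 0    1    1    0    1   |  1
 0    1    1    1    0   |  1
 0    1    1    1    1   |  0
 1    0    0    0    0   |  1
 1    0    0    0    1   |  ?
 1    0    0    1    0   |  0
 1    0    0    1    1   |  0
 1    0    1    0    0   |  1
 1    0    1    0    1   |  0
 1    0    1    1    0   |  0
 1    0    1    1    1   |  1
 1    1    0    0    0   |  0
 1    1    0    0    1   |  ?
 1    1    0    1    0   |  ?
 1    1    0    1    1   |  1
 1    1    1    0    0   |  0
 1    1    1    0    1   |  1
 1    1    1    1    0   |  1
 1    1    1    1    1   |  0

Row P_1=0, P_2=0, P_3=0, P_4=1, P_5=0: ~((P_3 & P_5) ^ P_2) = 1, ~(~((((P_1 & P_4) & P_5) & P_3) -> (P_2 | P_1)) | P_4) = 0, so the formula = 0.
Row P_1=0, P_2=0, P_3=0, P_4=1, P_5=1: ~((P_3 & P_5) ^ P_2) = 1, ~(~((((P_1 & P_4) & P_5) & P_3) -> (P_2 | P_1)) | P_4) = 0, so the formula = 0.
Row P_1=0, P_2=1, P_3=1, P_4=0, P_5=0: ~((P_3 & P_5) ^ P_2) = 0, ~(~((((P_1 & P_4) & P_5) & P_3) -> (P_2 | P_1)) | P_4) = 1, so the formula = 0.
Row P_1=1, P_2=0, P_3=0, P_4=0, P_5=1: ~((P_3 & P_5) ^ P_2) = 1, ~(~((((P_1 & P_4) & P_5) & P_3) -> (P_2 | P_1)) | P_4) = 1, so the formula = 1.
Row P_1=1, P_2=1, P_3=0, P_4=0, P_5=1: ~((P_3 & P_5) ^ P_2) = 0, ~(~((((P_1 & P_4) & P_5) & P_3) -> (P_2 | P_1)) | P_4) = 1, so the formula = 0.
Row P_1=1, P_2=1, P_3=0, P_4=1, P_5=0: ~((P_3 & P_5) ^ P_2) = 0, ~(~((((P_1 & P_4) & P_5) & P_3) -> (P_2 | P_1)) | P_4) = 0, so the formula = 1.

0, 0, 0, 1, 0, 1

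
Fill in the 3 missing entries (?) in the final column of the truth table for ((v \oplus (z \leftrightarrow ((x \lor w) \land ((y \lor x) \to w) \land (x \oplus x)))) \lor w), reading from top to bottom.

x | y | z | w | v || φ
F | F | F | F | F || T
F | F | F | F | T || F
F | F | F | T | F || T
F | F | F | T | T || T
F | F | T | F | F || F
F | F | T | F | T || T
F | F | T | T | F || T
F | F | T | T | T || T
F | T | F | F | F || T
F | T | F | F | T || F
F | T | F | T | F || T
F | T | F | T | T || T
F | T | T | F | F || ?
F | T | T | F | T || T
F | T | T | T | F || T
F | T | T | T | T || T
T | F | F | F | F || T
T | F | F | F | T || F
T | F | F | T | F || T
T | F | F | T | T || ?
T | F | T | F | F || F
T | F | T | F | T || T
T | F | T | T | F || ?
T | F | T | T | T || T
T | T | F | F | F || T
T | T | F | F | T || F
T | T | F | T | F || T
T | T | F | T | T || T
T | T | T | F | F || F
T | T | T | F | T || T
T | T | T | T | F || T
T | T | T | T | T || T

Row x=F, y=T, z=T, w=F, v=F: (v \oplus (z \leftrightarrow ((x \lor w) \land ((y \lor x) \to w) \land (x \oplus x)))) = F, so the formula = F.
Row x=T, y=F, z=F, w=T, v=T: (v \oplus (z \leftrightarrow ((x \lor w) \land ((y \lor x) \to w) \land (x \oplus x)))) = F, so the formula = T.
Row x=T, y=F, z=T, w=T, v=F: (v \oplus (z \leftrightarrow ((x \lor w) \land ((y \lor x) \to w) \land (x \oplus x)))) = F, so the formula = T.

F, T, T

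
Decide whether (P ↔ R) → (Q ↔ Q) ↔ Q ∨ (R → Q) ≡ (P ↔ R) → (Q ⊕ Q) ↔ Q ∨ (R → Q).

not equivalent

  P   |   Q   |   R   ||   φ   |   ψ  
False | False | False ||  True | False
False | False |  True || False | False
False |  True | False ||  True | False
False |  True |  True ||  True |  True
 True | False | False ||  True |  True
 True | False |  True || False |  True
 True |  True | False ||  True |  True
 True |  True |  True ||  True | False
The columns differ at P=False, Q=False, R=False (φ=True, ψ=False), so they are not equivalent.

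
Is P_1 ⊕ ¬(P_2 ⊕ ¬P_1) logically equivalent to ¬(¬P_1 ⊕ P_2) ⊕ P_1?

P_1  P_2  |  φ  ψ
 T    T   |  T  T
 T    F   |  F  F
 F    T   |  T  T
 F    F   |  F  F
The columns for φ and ψ agree on every row, so they are logically equivalent.

equivalent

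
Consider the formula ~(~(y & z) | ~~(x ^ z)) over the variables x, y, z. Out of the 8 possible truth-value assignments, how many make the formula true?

x  y  z     ~(~(y & z) | ~~(x ^ z))
T  T  T                T           
T  T  F                F           
T  F  T                F           
T  F  F                F           
F  T  T                F           
F  T  F                F           
F  F  T                F           
F  F  F                F           
The formula is true on 1 of the 8 rows.

1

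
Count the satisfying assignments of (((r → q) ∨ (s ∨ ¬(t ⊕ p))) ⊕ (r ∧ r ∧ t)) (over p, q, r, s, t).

p  q  r  s  t  |  φ
1  1  1  1  1  |  0
1  1  1  1  0  |  1
1  1  1  0  1  |  0
1  1  1  0  0  |  1
1  1  0  1  1  |  1
1  1  0  1  0  |  1
1  1  0  0  1  |  1
1  1  0  0  0  |  1
1  0  1  1  1  |  0
1  0  1  1  0  |  1
1  0  1  0  1  |  0
1  0  1  0  0  |  0
1  0  0  1  1  |  1
1  0  0  1  0  |  1
1  0  0  0  1  |  1
1  0  0  0  0  |  1
0  1  1  1  1  |  0
0  1  1  1  0  |  1
0  1  1  0  1  |  0
0  1  1  0  0  |  1
0  1  0  1  1  |  1
0  1  0  1  0  |  1
0  1  0  0  1  |  1
0  1  0  0  0  |  1
0  0  1  1  1  |  0
0  0  1  1  0  |  1
0  0  1  0  1  |  1
0  0  1  0  0  |  1
0  0  0  1  1  |  1
0  0  0  1  0  |  1
0  0  0  0  1  |  1
0  0  0  0  0  |  1
The formula is true on 24 of the 32 rows.

24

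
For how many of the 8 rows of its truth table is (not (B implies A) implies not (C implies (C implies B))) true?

6

A  B  C  |  (B implies A)  not (B implies A)  (C implies B)  (C implies (C implies B))  φ
F  F  F  |        T                F                T                    T              T
F  F  T  |        T                F                F                    F              T
F  T  F  |        F                T                T                    T              F
F  T  T  |        F                T                T                    T              F
T  F  F  |        T                F                T                    T              T
T  F  T  |        T                F                F                    F              T
T  T  F  |        T                F                T                    T              T
T  T  T  |        T                F                T                    T              T
The formula is true on 6 of the 8 rows.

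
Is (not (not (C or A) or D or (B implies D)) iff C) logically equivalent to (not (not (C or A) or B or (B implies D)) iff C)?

A  B  C  D  |  φ  ψ
F  F  F  F  |  T  T
F  F  F  T  |  T  T
F  F  T  F  |  F  F
F  F  T  T  |  F  F
F  T  F  F  |  T  T
F  T  F  T  |  T  T
F  T  T  F  |  T  F
F  T  T  T  |  F  F
T  F  F  F  |  T  T
T  F  F  T  |  T  T
T  F  T  F  |  F  F
T  F  T  T  |  F  F
T  T  F  F  |  F  T
T  T  F  T  |  T  T
T  T  T  F  |  T  F
T  T  T  T  |  F  F
The columns differ at A=F, B=T, C=T, D=F (φ=T, ψ=F), so they are not equivalent.

not equivalent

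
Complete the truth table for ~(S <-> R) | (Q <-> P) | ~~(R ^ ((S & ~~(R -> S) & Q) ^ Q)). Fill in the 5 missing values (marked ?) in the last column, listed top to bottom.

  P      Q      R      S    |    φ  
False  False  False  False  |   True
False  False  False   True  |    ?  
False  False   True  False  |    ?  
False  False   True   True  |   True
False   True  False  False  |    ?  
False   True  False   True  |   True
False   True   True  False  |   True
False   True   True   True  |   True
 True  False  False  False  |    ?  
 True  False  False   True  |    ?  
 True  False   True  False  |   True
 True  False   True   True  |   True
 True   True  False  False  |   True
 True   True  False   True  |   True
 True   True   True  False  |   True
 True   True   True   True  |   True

True, True, True, False, True

Row P=False, Q=False, R=False, S=True: ~(S <-> R) = True, (Q <-> P) = True, ~~(R ^ ((S & ~~(R -> S) & Q) ^ Q)) = False, so the formula = True.
Row P=False, Q=False, R=True, S=False: ~(S <-> R) = True, (Q <-> P) = True, ~~(R ^ ((S & ~~(R -> S) & Q) ^ Q)) = True, so the formula = True.
Row P=False, Q=True, R=False, S=False: ~(S <-> R) = False, (Q <-> P) = False, ~~(R ^ ((S & ~~(R -> S) & Q) ^ Q)) = True, so the formula = True.
Row P=True, Q=False, R=False, S=False: ~(S <-> R) = False, (Q <-> P) = False, ~~(R ^ ((S & ~~(R -> S) & Q) ^ Q)) = False, so the formula = False.
Row P=True, Q=False, R=False, S=True: ~(S <-> R) = True, (Q <-> P) = False, ~~(R ^ ((S & ~~(R -> S) & Q) ^ Q)) = False, so the formula = True.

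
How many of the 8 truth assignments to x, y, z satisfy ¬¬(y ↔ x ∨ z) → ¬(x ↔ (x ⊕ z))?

  x   |   y   |   z   || (x ∨ z) | (y ↔ (x ∨ z)) | ¬(y ↔ (x ∨ z)) | ¬¬(y ↔ (x ∨ z)) | (x ⊕ z) | (x ↔ (x ⊕ z)) | ¬(x ↔ (x ⊕ z)) | (¬¬(y ↔ (x ∨ z)) → ¬(x ↔ (x ⊕ z)))
 True |  True |  True ||   True  |      True     |     False      |       True      |  False  |     False     |      True      |                True               
 True |  True | False ||   True  |      True     |     False      |       True      |   True  |      True     |     False      |               False               
 True | False |  True ||   True  |     False     |      True      |      False      |  False  |     False     |      True      |                True               
 True | False | False ||   True  |     False     |      True      |      False      |   True  |      True     |     False      |                True               
False |  True |  True ||   True  |      True     |     False      |       True      |   True  |     False     |      True      |                True               
False |  True | False ||  False  |     False     |      True      |      False      |  False  |      True     |     False      |                True               
False | False |  True ||   True  |     False     |      True      |      False      |   True  |     False     |      True      |                True               
False | False | False ||  False  |      True     |     False      |       True      |  False  |      True     |     False      |               False               
The formula is true on 6 of the 8 rows.

6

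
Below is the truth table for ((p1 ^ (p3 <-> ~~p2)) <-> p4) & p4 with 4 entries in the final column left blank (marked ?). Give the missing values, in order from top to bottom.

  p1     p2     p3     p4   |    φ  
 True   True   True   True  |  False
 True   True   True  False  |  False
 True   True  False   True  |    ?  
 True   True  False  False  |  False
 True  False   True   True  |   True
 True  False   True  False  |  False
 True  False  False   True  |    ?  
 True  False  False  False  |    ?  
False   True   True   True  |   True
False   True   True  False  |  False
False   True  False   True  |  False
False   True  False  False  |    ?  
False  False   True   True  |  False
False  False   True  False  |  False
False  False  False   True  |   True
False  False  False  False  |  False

Row p1=True, p2=True, p3=False, p4=True: ((p1 ^ (p3 <-> ~~p2)) <-> p4) = True, so the formula = True.
Row p1=True, p2=False, p3=False, p4=True: ((p1 ^ (p3 <-> ~~p2)) <-> p4) = False, so the formula = False.
Row p1=True, p2=False, p3=False, p4=False: ((p1 ^ (p3 <-> ~~p2)) <-> p4) = True, so the formula = False.
Row p1=False, p2=True, p3=False, p4=False: ((p1 ^ (p3 <-> ~~p2)) <-> p4) = True, so the formula = False.

True, False, False, False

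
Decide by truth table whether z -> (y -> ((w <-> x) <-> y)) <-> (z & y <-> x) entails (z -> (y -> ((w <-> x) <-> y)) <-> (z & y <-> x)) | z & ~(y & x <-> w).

x | y | z | w || φ | ψ
T | T | T | T || T | T
T | T | T | F || F | T
T | T | F | T || F | F
T | T | F | F || F | F
T | F | T | T || F | T
T | F | T | F || F | F
T | F | F | T || F | F
T | F | F | F || F | F
F | T | T | T || T | T
F | T | T | F || F | F
F | T | F | T || T | T
F | T | F | F || T | T
F | F | T | T || T | T
F | F | T | F || T | T
F | F | F | T || T | T
F | F | F | F || T | T
In every row where φ is true, ψ is also true, so φ ⊨ ψ.

yes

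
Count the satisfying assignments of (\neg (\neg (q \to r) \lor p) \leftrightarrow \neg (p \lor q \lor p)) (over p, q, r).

7

p | q | r || φ
T | T | T || T
T | T | F || T
T | F | T || T
T | F | F || T
F | T | T || F
F | T | F || T
F | F | T || T
F | F | F || T
The formula is true on 7 of the 8 rows.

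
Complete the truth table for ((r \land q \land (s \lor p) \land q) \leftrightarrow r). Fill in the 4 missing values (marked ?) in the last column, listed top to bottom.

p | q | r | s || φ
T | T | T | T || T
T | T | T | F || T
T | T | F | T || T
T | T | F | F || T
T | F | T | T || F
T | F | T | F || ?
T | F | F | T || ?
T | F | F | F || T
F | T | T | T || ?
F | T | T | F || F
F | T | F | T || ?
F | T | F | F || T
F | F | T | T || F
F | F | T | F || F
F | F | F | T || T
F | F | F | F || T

Row p=T, q=F, r=T, s=F: (r \land q \land (s \lor p) \land q) = F, so the formula = F.
Row p=T, q=F, r=F, s=T: (r \land q \land (s \lor p) \land q) = F, so the formula = T.
Row p=F, q=T, r=T, s=T: (r \land q \land (s \lor p) \land q) = T, so the formula = T.
Row p=F, q=T, r=F, s=T: (r \land q \land (s \lor p) \land q) = F, so the formula = T.

F, T, T, T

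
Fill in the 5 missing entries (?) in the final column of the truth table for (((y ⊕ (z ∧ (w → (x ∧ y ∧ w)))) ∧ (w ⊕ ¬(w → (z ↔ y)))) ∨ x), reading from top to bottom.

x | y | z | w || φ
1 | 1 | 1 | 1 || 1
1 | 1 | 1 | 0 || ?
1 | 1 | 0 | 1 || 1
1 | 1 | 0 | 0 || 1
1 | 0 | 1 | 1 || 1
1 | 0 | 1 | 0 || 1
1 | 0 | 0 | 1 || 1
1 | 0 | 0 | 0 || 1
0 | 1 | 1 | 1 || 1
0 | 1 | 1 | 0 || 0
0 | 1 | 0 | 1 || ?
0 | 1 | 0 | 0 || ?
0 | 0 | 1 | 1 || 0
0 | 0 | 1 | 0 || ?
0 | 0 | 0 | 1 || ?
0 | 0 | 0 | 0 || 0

Row x=1, y=1, z=1, w=0: ((y ⊕ (z ∧ (w → (x ∧ y ∧ w)))) ∧ (w ⊕ ¬(w → (z ↔ y)))) = 0, so the formula = 1.
Row x=0, y=1, z=0, w=1: ((y ⊕ (z ∧ (w → (x ∧ y ∧ w)))) ∧ (w ⊕ ¬(w → (z ↔ y)))) = 0, so the formula = 0.
Row x=0, y=1, z=0, w=0: ((y ⊕ (z ∧ (w → (x ∧ y ∧ w)))) ∧ (w ⊕ ¬(w → (z ↔ y)))) = 0, so the formula = 0.
Row x=0, y=0, z=1, w=0: ((y ⊕ (z ∧ (w → (x ∧ y ∧ w)))) ∧ (w ⊕ ¬(w → (z ↔ y)))) = 0, so the formula = 0.
Row x=0, y=0, z=0, w=1: ((y ⊕ (z ∧ (w → (x ∧ y ∧ w)))) ∧ (w ⊕ ¬(w → (z ↔ y)))) = 0, so the formula = 0.

1, 0, 0, 0, 0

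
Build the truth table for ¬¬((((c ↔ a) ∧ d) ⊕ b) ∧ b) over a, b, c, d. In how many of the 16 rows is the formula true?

a | b | c | d || ¬¬((((c ↔ a) ∧ d) ⊕ b) ∧ b)
T | T | T | T ||              F             
T | T | T | F ||              T             
T | T | F | T ||              T             
T | T | F | F ||              T             
T | F | T | T ||              F             
T | F | T | F ||              F             
T | F | F | T ||              F             
T | F | F | F ||              F             
F | T | T | T ||              T             
F | T | T | F ||              T             
F | T | F | T ||              F             
F | T | F | F ||              T             
F | F | T | T ||              F             
F | F | T | F ||              F             
F | F | F | T ||              F             
F | F | F | F ||              F             
The formula is true on 6 of the 16 rows.

6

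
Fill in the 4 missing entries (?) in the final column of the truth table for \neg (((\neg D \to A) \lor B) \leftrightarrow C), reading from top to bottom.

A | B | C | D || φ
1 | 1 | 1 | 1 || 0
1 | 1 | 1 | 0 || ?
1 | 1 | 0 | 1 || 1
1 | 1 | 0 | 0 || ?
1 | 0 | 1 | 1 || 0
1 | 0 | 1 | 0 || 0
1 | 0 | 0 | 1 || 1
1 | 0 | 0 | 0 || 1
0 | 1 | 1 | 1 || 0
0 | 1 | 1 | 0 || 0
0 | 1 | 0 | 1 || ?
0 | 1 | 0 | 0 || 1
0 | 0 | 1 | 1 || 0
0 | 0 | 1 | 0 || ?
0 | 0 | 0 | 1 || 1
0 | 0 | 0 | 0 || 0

0, 1, 1, 1

Row A=1, B=1, C=1, D=0: ((\neg D \to A) \lor B) = 1, (((\neg D \to A) \lor B) \leftrightarrow C) = 1, so the formula = 0.
Row A=1, B=1, C=0, D=0: ((\neg D \to A) \lor B) = 1, (((\neg D \to A) \lor B) \leftrightarrow C) = 0, so the formula = 1.
Row A=0, B=1, C=0, D=1: ((\neg D \to A) \lor B) = 1, (((\neg D \to A) \lor B) \leftrightarrow C) = 0, so the formula = 1.
Row A=0, B=0, C=1, D=0: ((\neg D \to A) \lor B) = 0, (((\neg D \to A) \lor B) \leftrightarrow C) = 0, so the formula = 1.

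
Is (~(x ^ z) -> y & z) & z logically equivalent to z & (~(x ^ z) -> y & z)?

x | y | z | φ | ψ
- | - | - | - | -
1 | 1 | 1 | 1 | 1
1 | 1 | 0 | 0 | 0
1 | 0 | 1 | 0 | 0
1 | 0 | 0 | 0 | 0
0 | 1 | 1 | 1 | 1
0 | 1 | 0 | 0 | 0
0 | 0 | 1 | 1 | 1
0 | 0 | 0 | 0 | 0
The columns for φ and ψ agree on every row, so they are logically equivalent.

equivalent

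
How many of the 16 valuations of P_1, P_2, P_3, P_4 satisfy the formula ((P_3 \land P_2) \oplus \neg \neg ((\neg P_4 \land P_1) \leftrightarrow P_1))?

10

P_1 | P_2 | P_3 | P_4 || φ
 0  |  0  |  0  |  0  || 1
 0  |  0  |  0  |  1  || 1
 0  |  0  |  1  |  0  || 1
 0  |  0  |  1  |  1  || 1
 0  |  1  |  0  |  0  || 1
 0  |  1  |  0  |  1  || 1
 0  |  1  |  1  |  0  || 0
 0  |  1  |  1  |  1  || 0
 1  |  0  |  0  |  0  || 1
 1  |  0  |  0  |  1  || 0
 1  |  0  |  1  |  0  || 1
 1  |  0  |  1  |  1  || 0
 1  |  1  |  0  |  0  || 1
 1  |  1  |  0  |  1  || 0
 1  |  1  |  1  |  0  || 0
 1  |  1  |  1  |  1  || 1
The formula is true on 10 of the 16 rows.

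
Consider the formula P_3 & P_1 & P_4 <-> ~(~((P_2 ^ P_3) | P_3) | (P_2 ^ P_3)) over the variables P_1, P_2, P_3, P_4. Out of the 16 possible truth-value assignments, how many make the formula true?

12

P_1 | P_2 | P_3 | P_4 || φ
 0  |  0  |  0  |  0  || 1
 0  |  0  |  0  |  1  || 1
 0  |  0  |  1  |  0  || 1
 0  |  0  |  1  |  1  || 1
 0  |  1  |  0  |  0  || 1
 0  |  1  |  0  |  1  || 1
 0  |  1  |  1  |  0  || 0
 0  |  1  |  1  |  1  || 0
 1  |  0  |  0  |  0  || 1
 1  |  0  |  0  |  1  || 1
 1  |  0  |  1  |  0  || 1
 1  |  0  |  1  |  1  || 0
 1  |  1  |  0  |  0  || 1
 1  |  1  |  0  |  1  || 1
 1  |  1  |  1  |  0  || 0
 1  |  1  |  1  |  1  || 1
The formula is true on 12 of the 16 rows.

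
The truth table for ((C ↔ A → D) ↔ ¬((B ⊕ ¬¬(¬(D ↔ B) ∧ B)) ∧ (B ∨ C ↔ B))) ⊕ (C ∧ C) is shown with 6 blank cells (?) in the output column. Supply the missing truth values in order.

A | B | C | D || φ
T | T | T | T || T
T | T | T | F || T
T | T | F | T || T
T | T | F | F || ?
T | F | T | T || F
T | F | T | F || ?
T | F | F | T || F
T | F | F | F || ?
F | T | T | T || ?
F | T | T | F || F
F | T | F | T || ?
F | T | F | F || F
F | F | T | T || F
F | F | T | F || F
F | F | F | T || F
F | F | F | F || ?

Row A=T, B=T, C=F, D=F: ((C ↔ A → D) ↔ ¬((B ⊕ ¬¬(¬(D ↔ B) ∧ B)) ∧ (B ∨ C ↔ B))) = T, (C ∧ C) = F, so the formula = T.
Row A=T, B=F, C=T, D=F: ((C ↔ A → D) ↔ ¬((B ⊕ ¬¬(¬(D ↔ B) ∧ B)) ∧ (B ∨ C ↔ B))) = F, (C ∧ C) = T, so the formula = T.
Row A=T, B=F, C=F, D=F: ((C ↔ A → D) ↔ ¬((B ⊕ ¬¬(¬(D ↔ B) ∧ B)) ∧ (B ∨ C ↔ B))) = T, (C ∧ C) = F, so the formula = T.
Row A=F, B=T, C=T, D=T: ((C ↔ A → D) ↔ ¬((B ⊕ ¬¬(¬(D ↔ B) ∧ B)) ∧ (B ∨ C ↔ B))) = F, (C ∧ C) = T, so the formula = T.
Row A=F, B=T, C=F, D=T: ((C ↔ A → D) ↔ ¬((B ⊕ ¬¬(¬(D ↔ B) ∧ B)) ∧ (B ∨ C ↔ B))) = T, (C ∧ C) = F, so the formula = T.
Row A=F, B=F, C=F, D=F: ((C ↔ A → D) ↔ ¬((B ⊕ ¬¬(¬(D ↔ B) ∧ B)) ∧ (B ∨ C ↔ B))) = F, (C ∧ C) = F, so the formula = F.

T, T, T, T, T, F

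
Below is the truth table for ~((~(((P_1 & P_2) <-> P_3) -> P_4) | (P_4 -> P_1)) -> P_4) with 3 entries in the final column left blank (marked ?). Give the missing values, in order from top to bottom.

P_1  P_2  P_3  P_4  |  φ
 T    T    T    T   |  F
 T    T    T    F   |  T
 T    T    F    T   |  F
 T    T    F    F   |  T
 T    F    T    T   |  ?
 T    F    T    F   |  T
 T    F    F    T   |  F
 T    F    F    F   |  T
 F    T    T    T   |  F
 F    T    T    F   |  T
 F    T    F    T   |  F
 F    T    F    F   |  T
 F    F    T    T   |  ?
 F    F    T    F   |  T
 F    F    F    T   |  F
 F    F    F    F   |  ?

Row P_1=T, P_2=F, P_3=T, P_4=T: (~(((P_1 & P_2) <-> P_3) -> P_4) | (P_4 -> P_1)) = T, ((~(((P_1 & P_2) <-> P_3) -> P_4) | (P_4 -> P_1)) -> P_4) = T, so the formula = F.
Row P_1=F, P_2=F, P_3=T, P_4=T: (~(((P_1 & P_2) <-> P_3) -> P_4) | (P_4 -> P_1)) = F, ((~(((P_1 & P_2) <-> P_3) -> P_4) | (P_4 -> P_1)) -> P_4) = T, so the formula = F.
Row P_1=F, P_2=F, P_3=F, P_4=F: (~(((P_1 & P_2) <-> P_3) -> P_4) | (P_4 -> P_1)) = T, ((~(((P_1 & P_2) <-> P_3) -> P_4) | (P_4 -> P_1)) -> P_4) = F, so the formula = T.

F, F, T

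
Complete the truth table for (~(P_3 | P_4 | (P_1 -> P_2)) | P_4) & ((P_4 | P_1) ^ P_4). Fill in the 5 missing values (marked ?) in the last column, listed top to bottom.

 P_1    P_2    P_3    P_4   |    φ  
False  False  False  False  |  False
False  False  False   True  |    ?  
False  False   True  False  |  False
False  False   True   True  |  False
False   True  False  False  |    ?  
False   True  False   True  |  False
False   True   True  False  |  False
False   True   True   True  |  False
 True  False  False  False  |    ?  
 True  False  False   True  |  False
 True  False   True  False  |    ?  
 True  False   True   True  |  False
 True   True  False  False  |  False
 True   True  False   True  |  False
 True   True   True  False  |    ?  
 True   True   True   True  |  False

False, False, True, False, False

Row P_1=False, P_2=False, P_3=False, P_4=True: (~(P_3 | P_4 | (P_1 -> P_2)) | P_4) = True, ((P_4 | P_1) ^ P_4) = False, so the formula = False.
Row P_1=False, P_2=True, P_3=False, P_4=False: (~(P_3 | P_4 | (P_1 -> P_2)) | P_4) = False, ((P_4 | P_1) ^ P_4) = False, so the formula = False.
Row P_1=True, P_2=False, P_3=False, P_4=False: (~(P_3 | P_4 | (P_1 -> P_2)) | P_4) = True, ((P_4 | P_1) ^ P_4) = True, so the formula = True.
Row P_1=True, P_2=False, P_3=True, P_4=False: (~(P_3 | P_4 | (P_1 -> P_2)) | P_4) = False, ((P_4 | P_1) ^ P_4) = True, so the formula = False.
Row P_1=True, P_2=True, P_3=True, P_4=False: (~(P_3 | P_4 | (P_1 -> P_2)) | P_4) = False, ((P_4 | P_1) ^ P_4) = True, so the formula = False.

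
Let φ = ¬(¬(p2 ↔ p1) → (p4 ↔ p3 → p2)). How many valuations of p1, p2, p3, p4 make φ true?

p1 | p2 | p3 | p4 || (p2 ↔ p1) | ¬(p2 ↔ p1) | (p3 → p2) | (p4 ↔ (p3 → p2)) | ¬(¬(p2 ↔ p1) → (p4 ↔ (p3 → p2)))
1  | 1  | 1  | 1  ||     1     |     0      |     1     |        1         |                0                
1  | 1  | 1  | 0  ||     1     |     0      |     1     |        0         |                0                
1  | 1  | 0  | 1  ||     1     |     0      |     1     |        1         |                0                
1  | 1  | 0  | 0  ||     1     |     0      |     1     |        0         |                0                
1  | 0  | 1  | 1  ||     0     |     1      |     0     |        0         |                1                
1  | 0  | 1  | 0  ||     0     |     1      |     0     |        1         |                0                
1  | 0  | 0  | 1  ||     0     |     1      |     1     |        1         |                0                
1  | 0  | 0  | 0  ||     0     |     1      |     1     |        0         |                1                
0  | 1  | 1  | 1  ||     0     |     1      |     1     |        1         |                0                
0  | 1  | 1  | 0  ||     0     |     1      |     1     |        0         |                1                
0  | 1  | 0  | 1  ||     0     |     1      |     1     |        1         |                0                
0  | 1  | 0  | 0  ||     0     |     1      |     1     |        0         |                1                
0  | 0  | 1  | 1  ||     1     |     0      |     0     |        0         |                0                
0  | 0  | 1  | 0  ||     1     |     0      |     0     |        1         |                0                
0  | 0  | 0  | 1  ||     1     |     0      |     1     |        1         |                0                
0  | 0  | 0  | 0  ||     1     |     0      |     1     |        0         |                0                
The formula is true on 4 of the 16 rows.

4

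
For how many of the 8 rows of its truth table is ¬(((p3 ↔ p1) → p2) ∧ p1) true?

5

  p1     p2     p3   |  ¬(((p3 ↔ p1) → p2) ∧ p1)
 True   True   True  |           False          
 True   True  False  |           False          
 True  False   True  |            True          
 True  False  False  |           False          
False   True   True  |            True          
False   True  False  |            True          
False  False   True  |            True          
False  False  False  |            True          
The formula is true on 5 of the 8 rows.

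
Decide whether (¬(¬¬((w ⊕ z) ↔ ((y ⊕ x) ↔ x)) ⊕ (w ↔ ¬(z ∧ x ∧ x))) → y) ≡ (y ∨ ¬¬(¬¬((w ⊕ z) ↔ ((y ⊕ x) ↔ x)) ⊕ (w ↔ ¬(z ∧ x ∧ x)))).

equivalent

x | y | z | w | φ | ψ
- | - | - | - | - | -
T | T | T | T | T | T
T | T | T | F | T | T
T | T | F | T | T | T
T | T | F | F | T | T
T | F | T | T | F | F
T | F | T | F | F | F
T | F | F | T | F | F
T | F | F | F | F | F
F | T | T | T | T | T
F | T | T | F | T | T
F | T | F | T | T | T
F | T | F | F | T | T
F | F | T | T | T | T
F | F | T | F | T | T
F | F | F | T | F | F
F | F | F | F | F | F
The columns for φ and ψ agree on every row, so they are logically equivalent.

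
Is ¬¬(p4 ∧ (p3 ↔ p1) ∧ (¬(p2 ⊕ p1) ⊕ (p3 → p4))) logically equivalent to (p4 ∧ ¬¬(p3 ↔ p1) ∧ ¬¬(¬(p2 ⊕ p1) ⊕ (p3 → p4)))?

p1  p2  p3  p4  |  φ  ψ
1   1   1   1   |  0  0
1   1   1   0   |  0  0
1   1   0   1   |  0  0
1   1   0   0   |  0  0
1   0   1   1   |  1  1
1   0   1   0   |  0  0
1   0   0   1   |  0  0
1   0   0   0   |  0  0
0   1   1   1   |  0  0
0   1   1   0   |  0  0
0   1   0   1   |  1  1
0   1   0   0   |  0  0
0   0   1   1   |  0  0
0   0   1   0   |  0  0
0   0   0   1   |  0  0
0   0   0   0   |  0  0
The columns for φ and ψ agree on every row, so they are logically equivalent.

equivalent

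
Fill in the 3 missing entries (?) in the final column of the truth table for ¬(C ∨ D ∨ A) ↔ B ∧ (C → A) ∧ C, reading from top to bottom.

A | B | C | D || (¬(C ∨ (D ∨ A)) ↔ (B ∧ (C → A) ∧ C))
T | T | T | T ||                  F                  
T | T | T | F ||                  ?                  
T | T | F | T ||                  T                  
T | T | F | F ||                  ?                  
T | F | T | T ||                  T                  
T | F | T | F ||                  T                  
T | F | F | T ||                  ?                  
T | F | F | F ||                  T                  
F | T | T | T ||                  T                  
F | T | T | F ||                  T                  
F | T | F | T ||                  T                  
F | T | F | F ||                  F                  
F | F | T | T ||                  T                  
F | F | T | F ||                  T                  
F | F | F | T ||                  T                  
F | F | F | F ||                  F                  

F, T, T

Row A=T, B=T, C=T, D=F: ¬(C ∨ D ∨ A) = F, (B ∧ (C → A) ∧ C) = T, so (¬(C ∨ (D ∨ A)) ↔ (B ∧ (C → A) ∧ C)) = F.
Row A=T, B=T, C=F, D=F: ¬(C ∨ D ∨ A) = F, (B ∧ (C → A) ∧ C) = F, so (¬(C ∨ (D ∨ A)) ↔ (B ∧ (C → A) ∧ C)) = T.
Row A=T, B=F, C=F, D=T: ¬(C ∨ D ∨ A) = F, (B ∧ (C → A) ∧ C) = F, so (¬(C ∨ (D ∨ A)) ↔ (B ∧ (C → A) ∧ C)) = T.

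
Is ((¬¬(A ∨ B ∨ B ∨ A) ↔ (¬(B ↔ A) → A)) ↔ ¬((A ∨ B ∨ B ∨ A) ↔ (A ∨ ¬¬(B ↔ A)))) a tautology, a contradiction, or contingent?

A  B  |  φ
T  T  |  F
T  F  |  F
F  T  |  F
F  F  |  F
Every row is F, so the formula is a contradiction.

contradiction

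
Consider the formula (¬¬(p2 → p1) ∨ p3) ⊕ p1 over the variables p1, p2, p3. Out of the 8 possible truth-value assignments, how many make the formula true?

3

p1 | p2 | p3 | (p2 → p1) | ¬(p2 → p1) | ¬¬(p2 → p1) | (¬¬(p2 → p1) ∨ p3) | ((¬¬(p2 → p1) ∨ p3) ⊕ p1)
-- | -- | -- | --------- | ---------- | ----------- | ------------------ | -------------------------
1  | 1  | 1  |     1     |     0      |      1      |         1          |             0            
1  | 1  | 0  |     1     |     0      |      1      |         1          |             0            
1  | 0  | 1  |     1     |     0      |      1      |         1          |             0            
1  | 0  | 0  |     1     |     0      |      1      |         1          |             0            
0  | 1  | 1  |     0     |     1      |      0      |         1          |             1            
0  | 1  | 0  |     0     |     1      |      0      |         0          |             0            
0  | 0  | 1  |     1     |     0      |      1      |         1          |             1            
0  | 0  | 0  |     1     |     0      |      1      |         1          |             1            
The formula is true on 3 of the 8 rows.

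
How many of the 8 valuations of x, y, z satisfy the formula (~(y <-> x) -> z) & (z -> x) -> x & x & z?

6

x | y | z || (y <-> x) | ~(y <-> x) | (~(y <-> x) -> z) | (z -> x) | (x & x & z) | φ
1 | 1 | 1 ||     1     |     0      |         1         |    1     |      1      | 1
1 | 1 | 0 ||     1     |     0      |         1         |    1     |      0      | 0
1 | 0 | 1 ||     0     |     1      |         1         |    1     |      1      | 1
1 | 0 | 0 ||     0     |     1      |         0         |    1     |      0      | 1
0 | 1 | 1 ||     0     |     1      |         1         |    0     |      0      | 1
0 | 1 | 0 ||     0     |     1      |         0         |    1     |      0      | 1
0 | 0 | 1 ||     1     |     0      |         1         |    0     |      0      | 1
0 | 0 | 0 ||     1     |     0      |         1         |    1     |      0      | 0
The formula is true on 6 of the 8 rows.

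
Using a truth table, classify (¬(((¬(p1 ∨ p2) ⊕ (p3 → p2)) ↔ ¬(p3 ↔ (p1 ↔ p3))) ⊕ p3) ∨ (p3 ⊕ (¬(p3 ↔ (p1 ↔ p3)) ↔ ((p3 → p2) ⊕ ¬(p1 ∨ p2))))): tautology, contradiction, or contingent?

tautology

p1  p2  p3  |  (p1 ∨ p2)  ¬(p1 ∨ p2)  (p3 → p2)  (¬(p1 ∨ p2) ⊕ (p3 → p2))  (p1 ↔ p3)  (p3 ↔ (p1 ↔ p3))  ¬(p3 ↔ (p1 ↔ p3))  ((p3 → p2) ⊕ ¬(p1 ∨ p2))  φ
F   F   F   |      F          T           T                 F                  T             F                  T                     F              T
F   F   T   |      F          T           F                 T                  F             F                  T                     T              T
F   T   F   |      T          F           T                 T                  T             F                  T                     T              T
F   T   T   |      T          F           T                 T                  F             F                  T                     T              T
T   F   F   |      T          F           T                 T                  F             T                  F                     T              T
T   F   T   |      T          F           F                 F                  T             T                  F                     F              T
T   T   F   |      T          F           T                 T                  F             T                  F                     T              T
T   T   T   |      T          F           T                 T                  T             T                  F                     T              T
Every row is T, so the formula is a tautology.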